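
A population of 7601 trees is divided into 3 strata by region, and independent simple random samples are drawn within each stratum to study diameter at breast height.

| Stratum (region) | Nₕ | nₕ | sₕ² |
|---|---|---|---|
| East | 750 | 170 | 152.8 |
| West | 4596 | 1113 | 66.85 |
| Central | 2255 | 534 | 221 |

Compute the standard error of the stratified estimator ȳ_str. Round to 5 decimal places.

Var(ȳ_str) = Σₕ Wₕ²(1 − fₕ)sₕ²/nₕ with Wₕ = Nₕ/N, N = 7601.
East: Wₕ = 0.09867123; term = 0.09867123²·(1 − 0.22666667)·152.8/170 = 0.0067674059.
West: Wₕ = 0.60465728; term = 0.60465728²·(1 − 0.24216710)·66.85/1113 = 0.016641723.
Central: Wₕ = 0.29667149; term = 0.29667149²·(1 − 0.23680710)·221/534 = 0.027799499.
Sum = 0.051208628.
SE = √(0.051208628) = 0.22629.

0.22629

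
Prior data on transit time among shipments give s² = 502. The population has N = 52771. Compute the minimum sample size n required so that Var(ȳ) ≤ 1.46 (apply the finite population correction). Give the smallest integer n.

342

Without fpc, n₀ = s²/D = 502/1.46 = 343.8356.
With fpc, (1 − n/N)·s²/n ≤ D requires n ≥ n₀/(1 + n₀/N) = 343.8356/(1 + 343.8356/52771) = 341.6098.
Rounding up, n = 342.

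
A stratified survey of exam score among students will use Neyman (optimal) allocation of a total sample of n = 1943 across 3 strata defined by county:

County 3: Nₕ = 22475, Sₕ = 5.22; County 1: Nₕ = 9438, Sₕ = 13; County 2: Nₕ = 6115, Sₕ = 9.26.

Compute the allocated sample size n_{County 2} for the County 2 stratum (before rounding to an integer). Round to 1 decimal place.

370.9

Neyman allocation: nₕ = n·NₕSₕ / Σⱼ NⱼSⱼ.
Σ NⱼSⱼ = 22475·5.22 + 9438·13 + 6115·9.26 = 296638.4.
n_{County 2} = 1943·6115·9.26 / 296638.4 = 370.9.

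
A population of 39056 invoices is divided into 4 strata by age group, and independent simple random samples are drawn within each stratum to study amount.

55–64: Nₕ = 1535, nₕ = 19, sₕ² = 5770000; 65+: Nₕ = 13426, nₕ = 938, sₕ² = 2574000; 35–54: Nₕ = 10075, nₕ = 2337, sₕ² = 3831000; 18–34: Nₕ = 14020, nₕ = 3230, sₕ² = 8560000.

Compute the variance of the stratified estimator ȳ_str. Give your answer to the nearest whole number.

Var(ȳ_str) = Σₕ Wₕ²(1 − fₕ)sₕ²/nₕ with Wₕ = Nₕ/N, N = 39056.
55–64: Wₕ = 0.03930254; term = 0.03930254²·(1 − 0.01237785)·5770000/19 = 463.29143.
65+: Wₕ = 0.34376280; term = 0.34376280²·(1 − 0.06986444)·2574000/938 = 301.62665.
35–54: Wₕ = 0.25796293; term = 0.25796293²·(1 − 0.23196030)·3831000/2337 = 83.782188.
18–34: Wₕ = 0.35897173; term = 0.35897173²·(1 − 0.23038516)·8560000/3230 = 262.82409.
Sum = 1111.5244.

1112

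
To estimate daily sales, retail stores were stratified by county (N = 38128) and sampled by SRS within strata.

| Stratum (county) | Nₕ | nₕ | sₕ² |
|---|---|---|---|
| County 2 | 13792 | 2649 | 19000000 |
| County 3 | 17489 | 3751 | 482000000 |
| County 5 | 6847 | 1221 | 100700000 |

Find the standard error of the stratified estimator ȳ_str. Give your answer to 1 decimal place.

155.5

Var(ȳ_str) = Σₕ Wₕ²(1 − fₕ)sₕ²/nₕ with Wₕ = Nₕ/N, N = 38128.
County 2: Wₕ = 0.36172891; term = 0.36172891²·(1 − 0.19206787)·19000000/2649 = 758.25096.
County 3: Wₕ = 0.45869178; term = 0.45869178²·(1 − 0.21447767)·482000000/3751 = 21237.354.
County 5: Wₕ = 0.17957931; term = 0.17957931²·(1 − 0.17832627)·100700000/1221 = 2185.3742.
Sum = 24180.979.
SE = √(24180.979) = 155.5.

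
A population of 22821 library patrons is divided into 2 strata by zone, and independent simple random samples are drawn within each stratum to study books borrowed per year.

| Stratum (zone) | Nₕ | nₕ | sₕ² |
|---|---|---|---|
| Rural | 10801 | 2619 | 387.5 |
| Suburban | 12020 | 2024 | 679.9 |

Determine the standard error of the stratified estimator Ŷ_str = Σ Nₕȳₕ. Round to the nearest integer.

Var(Ŷ_str) = Σₕ Nₕ²(1 − fₕ)sₕ²/nₕ.
Rural: 10801²·(1 − 2619/10801)·387.5/2619 = 1.307554 × 10^7.
Suburban: 12020²·(1 − 2024/12020)·679.9/2024 = 4.0361309 × 10^7.
Sum = 5.3436849 × 10^7.
SE = √(5.3436849 × 10^7) = 7310.

7310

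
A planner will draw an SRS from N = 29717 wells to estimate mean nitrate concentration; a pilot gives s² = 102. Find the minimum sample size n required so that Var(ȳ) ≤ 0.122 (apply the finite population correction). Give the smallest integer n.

Without fpc, n₀ = s²/D = 102/0.122 = 836.0656.
With fpc, (1 − n/N)·s²/n ≤ D requires n ≥ n₀/(1 + n₀/N) = 836.0656/(1 + 836.0656/29717) = 813.1872.
Rounding up, n = 814.

814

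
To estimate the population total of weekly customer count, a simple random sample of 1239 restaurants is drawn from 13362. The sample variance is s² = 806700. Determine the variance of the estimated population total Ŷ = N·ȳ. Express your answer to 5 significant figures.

Var(Ŷ) = N²·Var(ȳ) = N²·(1 − n/N)·s²/n.
f = 1239/13362 = 0.09272564; Var(ȳ) = 0.90727436·806700/1239 = 590.71689.
Var(Ŷ) = 13362² · 590.71689 = 1.0546839 × 10^11.

1.0547 × 10^11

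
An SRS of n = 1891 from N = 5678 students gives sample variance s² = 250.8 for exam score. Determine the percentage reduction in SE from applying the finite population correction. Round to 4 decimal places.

f = n/N = 1891/5678 = 0.33303980.
SE_no-fpc = √(s²/n) = 0.3641816; SE_fpc = √((1−f)s²/n) = 0.29741849.
Ratio = √(1−f) = 0.81667631. Reduction = 100·(1 − 0.81667631) = 18.3324%.

18.3324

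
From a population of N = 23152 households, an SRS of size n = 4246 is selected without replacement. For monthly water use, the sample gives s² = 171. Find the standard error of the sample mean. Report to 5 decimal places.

Under SRS without replacement, Var(ȳ) = (1 − f)·s²/n with f = n/N = 4246/23152 = 0.18339668.
Var(ȳ) = (1 − 0.18339668)·171/4246 = 0.81660332·0.040273198 = 0.032887227.
SE(ȳ) = √(0.032887227) = 0.18135.

0.18135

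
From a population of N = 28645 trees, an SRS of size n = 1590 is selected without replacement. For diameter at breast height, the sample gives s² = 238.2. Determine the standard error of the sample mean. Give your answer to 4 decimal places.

Under SRS without replacement, Var(ȳ) = (1 − f)·s²/n with f = n/N = 1590/28645 = 0.05550707.
Var(ȳ) = (1 − 0.05550707)·238.2/1590 = 0.94449293·0.14981132 = 0.14149573.
SE(ȳ) = √(0.14149573) = 0.3762.

0.3762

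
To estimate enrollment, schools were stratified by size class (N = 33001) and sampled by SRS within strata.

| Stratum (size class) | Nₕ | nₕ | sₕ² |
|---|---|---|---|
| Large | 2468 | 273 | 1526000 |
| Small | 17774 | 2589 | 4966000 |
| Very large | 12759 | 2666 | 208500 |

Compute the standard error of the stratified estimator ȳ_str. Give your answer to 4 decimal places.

22.6365

Var(ȳ_str) = Σₕ Wₕ²(1 − fₕ)sₕ²/nₕ with Wₕ = Nₕ/N, N = 33001.
Large: Wₕ = 0.07478561; term = 0.07478561²·(1 − 0.11061588)·1526000/273 = 27.804646.
Small: Wₕ = 0.53858974; term = 0.53858974²·(1 − 0.14566220)·4966000/2589 = 475.35759.
Very large: Wₕ = 0.38662465; term = 0.38662465²·(1 − 0.20895054)·208500/2666 = 9.2475912.
Sum = 512.40983.
SE = √(512.40983) = 22.6365.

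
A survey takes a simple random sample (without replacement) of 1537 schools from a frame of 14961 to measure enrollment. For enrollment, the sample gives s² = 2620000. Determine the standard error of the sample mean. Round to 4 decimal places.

Under SRS without replacement, Var(ȳ) = (1 − f)·s²/n with f = n/N = 1537/14961 = 0.10273377.
Var(ȳ) = (1 − 0.10273377)·2620000/1537 = 0.89726623·1704.6194 = 1529.4974.
SE(ȳ) = √(1529.4974) = 39.1088.

39.1088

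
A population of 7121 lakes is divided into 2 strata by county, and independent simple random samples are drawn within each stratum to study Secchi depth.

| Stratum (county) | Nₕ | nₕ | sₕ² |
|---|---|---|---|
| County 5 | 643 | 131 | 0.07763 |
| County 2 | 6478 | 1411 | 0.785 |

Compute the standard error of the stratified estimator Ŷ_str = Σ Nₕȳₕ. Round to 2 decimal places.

Var(Ŷ_str) = Σₕ Nₕ²(1 − fₕ)sₕ²/nₕ.
County 5: 643²·(1 − 131/643)·0.07763/131 = 195.09189.
County 2: 6478²·(1 − 1411/6478)·0.785/1411 = 18261.418.
Sum = 18456.51.
SE = √(18456.51) = 135.85.

135.85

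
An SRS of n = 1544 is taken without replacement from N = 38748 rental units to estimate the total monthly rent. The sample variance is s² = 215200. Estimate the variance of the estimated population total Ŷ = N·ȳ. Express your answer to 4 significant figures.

Var(Ŷ) = N²·Var(ȳ) = N²·(1 − n/N)·s²/n.
f = 1544/38748 = 0.03984722; Var(ȳ) = 0.96015278·215200/1544 = 133.8244.
Var(Ŷ) = 38748² · 133.8244 = 2.0092496 × 10^11.

2.009 × 10^11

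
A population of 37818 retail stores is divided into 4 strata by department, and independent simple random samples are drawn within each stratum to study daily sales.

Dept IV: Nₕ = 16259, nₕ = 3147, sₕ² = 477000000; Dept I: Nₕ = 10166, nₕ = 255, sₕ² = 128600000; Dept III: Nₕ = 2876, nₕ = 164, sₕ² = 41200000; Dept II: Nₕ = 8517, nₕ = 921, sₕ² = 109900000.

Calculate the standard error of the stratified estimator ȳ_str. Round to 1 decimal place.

Var(ȳ_str) = Σₕ Wₕ²(1 − fₕ)sₕ²/nₕ with Wₕ = Nₕ/N, N = 37818.
Dept IV: Wₕ = 0.42992755; term = 0.42992755²·(1 − 0.19355434)·477000000/3147 = 22593.697.
Dept I: Wₕ = 0.26881379; term = 0.26881379²·(1 − 0.02508361)·128600000/255 = 35528.04.
Dept III: Wₕ = 0.07604844; term = 0.07604844²·(1 − 0.05702364)·41200000/164 = 1370.045.
Dept II: Wₕ = 0.22521022; term = 0.22521022²·(1 − 0.10813667)·109900000/921 = 5397.7473.
Sum = 64889.529.
SE = √(64889.529) = 254.7.

254.7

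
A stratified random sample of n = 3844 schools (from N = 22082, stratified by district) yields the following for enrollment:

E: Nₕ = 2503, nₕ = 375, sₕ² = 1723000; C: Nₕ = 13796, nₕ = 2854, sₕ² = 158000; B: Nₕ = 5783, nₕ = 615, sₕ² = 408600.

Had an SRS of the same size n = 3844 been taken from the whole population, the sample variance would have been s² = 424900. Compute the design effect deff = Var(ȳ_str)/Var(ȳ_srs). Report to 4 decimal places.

Var(ȳ_str) = Σ Wₕ²(1−fₕ)sₕ²/nₕ with Wₕ = Nₕ/22082:
  E: (2503/22082)²·(1−375/2503)·1723000/375 = 50.189131
  C: (13796/22082)²·(1−2854/13796)·158000/2854 = 17.138634
  B: (5783/22082)²·(1−615/5783)·408600/615 = 40.721347
  → Var(ȳ_str) = 108.04911.
Var(ȳ_srs) = (1 − 3844/22082)·424900/3844 = 91.293984.
deff = 108.04911 / 91.293984 = 1.1835.

1.1835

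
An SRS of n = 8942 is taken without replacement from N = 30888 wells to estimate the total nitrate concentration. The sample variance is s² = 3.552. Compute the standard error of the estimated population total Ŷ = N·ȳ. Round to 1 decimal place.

518.9

Var(Ŷ) = N²·Var(ȳ) = N²·(1 − n/N)·s²/n.
f = 8942/30888 = 0.28949754; Var(ȳ) = 0.71050246·3.552/8942 = 2.8223046 × 10^-4.
Var(Ŷ) = 30888² · (2.8223046 × 10^-4) = 269267.2.
SE(Ŷ) = √(269267.2) = 518.9.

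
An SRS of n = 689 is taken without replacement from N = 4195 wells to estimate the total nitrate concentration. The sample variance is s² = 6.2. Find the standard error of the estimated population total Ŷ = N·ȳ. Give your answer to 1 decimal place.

Var(Ŷ) = N²·Var(ȳ) = N²·(1 − n/N)·s²/n.
f = 689/4195 = 0.16424315; Var(ȳ) = 0.83575685·6.2/689 = 0.0075205987.
Var(Ŷ) = 4195² · 0.0075205987 = 132347.68.
SE(Ŷ) = √(132347.68) = 363.8.

363.8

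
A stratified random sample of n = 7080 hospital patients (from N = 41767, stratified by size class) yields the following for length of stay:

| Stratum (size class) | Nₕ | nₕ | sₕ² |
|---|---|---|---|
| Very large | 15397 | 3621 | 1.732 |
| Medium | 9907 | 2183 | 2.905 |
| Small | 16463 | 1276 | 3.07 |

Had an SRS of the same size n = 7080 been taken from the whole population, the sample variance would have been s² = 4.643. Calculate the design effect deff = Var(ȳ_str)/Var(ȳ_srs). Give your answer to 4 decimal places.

Var(ȳ_str) = Σ Wₕ²(1−fₕ)sₕ²/nₕ with Wₕ = Nₕ/41767:
  Very large: (15397/41767)²·(1−3621/15397)·1.732/3621 = 4.9714915 × 10^-5
  Medium: (9907/41767)²·(1−2183/9907)·2.905/2183 = 5.8372765 × 10^-5
  Small: (16463/41767)²·(1−1276/16463)·3.07/1276 = 3.4482767 × 10^-4
  → Var(ȳ_str) = 4.5291535 × 10^-4.
Var(ȳ_srs) = (1 − 7080/41767)·4.643/7080 = 5.4462664 × 10^-4.
deff = (4.5291535 × 10^-4) / (5.4462664 × 10^-4) = 0.8316.

0.8316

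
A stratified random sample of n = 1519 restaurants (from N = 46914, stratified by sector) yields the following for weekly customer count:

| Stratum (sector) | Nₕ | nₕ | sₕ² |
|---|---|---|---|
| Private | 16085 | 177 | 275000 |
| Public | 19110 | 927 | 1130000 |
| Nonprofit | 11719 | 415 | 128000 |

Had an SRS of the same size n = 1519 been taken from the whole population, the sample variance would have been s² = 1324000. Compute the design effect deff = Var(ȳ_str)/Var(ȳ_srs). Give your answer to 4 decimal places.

Var(ȳ_str) = Σ Wₕ²(1−fₕ)sₕ²/nₕ with Wₕ = Nₕ/46914:
  Private: (16085/46914)²·(1−177/16085)·275000/177 = 180.63053
  Public: (19110/46914)²·(1−927/19110)·1130000/927 = 192.45093
  Nonprofit: (11719/46914)²·(1−415/11719)·128000/415 = 18.564346
  → Var(ȳ_str) = 391.64581.
Var(ȳ_srs) = (1 − 1519/46914)·1324000/1519 = 843.40422.
deff = 391.64581 / 843.40422 = 0.4644.

0.4644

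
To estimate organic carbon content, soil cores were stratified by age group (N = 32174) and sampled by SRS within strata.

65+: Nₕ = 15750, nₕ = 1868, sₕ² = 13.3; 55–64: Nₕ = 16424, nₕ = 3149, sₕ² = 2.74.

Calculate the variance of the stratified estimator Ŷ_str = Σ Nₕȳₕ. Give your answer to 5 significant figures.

1.7464 × 10^6

Var(Ŷ_str) = Σₕ Nₕ²(1 − fₕ)sₕ²/nₕ.
65+: 15750²·(1 − 1868/15750)·13.3/1868 = 1.5567088 × 10^6.
55–64: 16424²·(1 − 3149/16424)·2.74/3149 = 189710.5.
Sum = 1.7464193 × 10^6.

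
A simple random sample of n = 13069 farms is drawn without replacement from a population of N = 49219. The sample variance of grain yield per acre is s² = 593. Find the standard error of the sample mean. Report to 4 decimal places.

0.1826

Under SRS without replacement, Var(ȳ) = (1 − f)·s²/n with f = n/N = 13069/49219 = 0.26552754.
Var(ȳ) = (1 − 0.26552754)·593/13069 = 0.73447246·0.04537455 = 0.033326358.
SE(ȳ) = √(0.033326358) = 0.1826.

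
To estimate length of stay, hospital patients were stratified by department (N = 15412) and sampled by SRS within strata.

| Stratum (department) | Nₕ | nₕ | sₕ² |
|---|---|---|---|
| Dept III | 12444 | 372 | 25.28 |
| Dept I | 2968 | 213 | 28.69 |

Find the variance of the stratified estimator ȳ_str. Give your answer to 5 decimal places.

Var(ȳ_str) = Σₕ Wₕ²(1 − fₕ)sₕ²/nₕ with Wₕ = Nₕ/N, N = 15412.
Dept III: Wₕ = 0.80742279; term = 0.80742279²·(1 − 0.02989392)·25.28/372 = 0.042978906.
Dept I: Wₕ = 0.19257721; term = 0.19257721²·(1 − 0.07176550)·28.69/213 = 0.0046368009.
Sum = 0.047615707.

0.04762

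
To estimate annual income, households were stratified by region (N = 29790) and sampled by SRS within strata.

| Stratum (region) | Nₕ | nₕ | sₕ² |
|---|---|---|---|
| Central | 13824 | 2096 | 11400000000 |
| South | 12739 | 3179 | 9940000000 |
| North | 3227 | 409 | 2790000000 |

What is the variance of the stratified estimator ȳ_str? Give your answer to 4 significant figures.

Var(ȳ_str) = Σₕ Wₕ²(1 − fₕ)sₕ²/nₕ with Wₕ = Nₕ/N, N = 29790.
Central: Wₕ = 0.46404834; term = 0.46404834²·(1 − 0.15162037)·11400000000/2096 = 993642.71.
South: Wₕ = 0.42762672; term = 0.42762672²·(1 − 0.24954863)·9940000000/3179 = 429089.69.
North: Wₕ = 0.10832494; term = 0.10832494²·(1 − 0.12674311)·2790000000/409 = 69900.429.
Sum = 1.4926328 × 10^6.

1.493 × 10^6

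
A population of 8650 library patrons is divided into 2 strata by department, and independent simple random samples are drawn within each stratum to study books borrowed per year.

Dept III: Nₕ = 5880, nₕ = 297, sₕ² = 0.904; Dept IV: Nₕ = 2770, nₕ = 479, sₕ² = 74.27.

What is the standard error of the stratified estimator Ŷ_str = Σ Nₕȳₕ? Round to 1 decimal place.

Var(Ŷ_str) = Σₕ Nₕ²(1 − fₕ)sₕ²/nₕ.
Dept III: 5880²·(1 − 297/5880)·0.904/297 = 99921.038.
Dept IV: 2770²·(1 − 479/2770)·74.27/479 = 983972.06.
Sum = 1.0838931 × 10^6.
SE = √(1.0838931 × 10^6) = 1041.1.

1041.1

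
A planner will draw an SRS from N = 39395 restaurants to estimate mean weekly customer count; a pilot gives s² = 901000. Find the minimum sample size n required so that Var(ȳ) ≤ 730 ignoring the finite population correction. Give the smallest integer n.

Without fpc, n₀ = s²/D = 901000/730 = 1234.2466.
Rounding up, n = 1235.

1235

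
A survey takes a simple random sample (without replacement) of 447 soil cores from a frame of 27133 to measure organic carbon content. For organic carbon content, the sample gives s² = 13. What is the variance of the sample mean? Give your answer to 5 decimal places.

Under SRS without replacement, Var(ȳ) = (1 − f)·s²/n with f = n/N = 447/27133 = 0.01647440.
Var(ȳ) = (1 − 0.01647440)·13/447 = 0.98352560·0.029082774 = 0.028603653.

0.02860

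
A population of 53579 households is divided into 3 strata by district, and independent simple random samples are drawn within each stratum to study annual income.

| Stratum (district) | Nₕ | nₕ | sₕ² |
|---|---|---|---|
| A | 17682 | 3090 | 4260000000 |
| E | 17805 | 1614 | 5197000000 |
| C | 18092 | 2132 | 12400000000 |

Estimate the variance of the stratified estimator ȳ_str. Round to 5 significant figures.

1.0323 × 10^6

Var(ȳ_str) = Σₕ Wₕ²(1 − fₕ)sₕ²/nₕ with Wₕ = Nₕ/N, N = 53579.
A: Wₕ = 0.33001736; term = 0.33001736²·(1 − 0.17475399)·4260000000/3090 = 123910.5.
E: Wₕ = 0.33231303; term = 0.33231303²·(1 − 0.09064869)·5197000000/1614 = 323352.06.
C: Wₕ = 0.33766961; term = 0.33766961²·(1 − 0.11784214)·12400000000/2132 = 585011.96.
Sum = 1.0322745 × 10^6.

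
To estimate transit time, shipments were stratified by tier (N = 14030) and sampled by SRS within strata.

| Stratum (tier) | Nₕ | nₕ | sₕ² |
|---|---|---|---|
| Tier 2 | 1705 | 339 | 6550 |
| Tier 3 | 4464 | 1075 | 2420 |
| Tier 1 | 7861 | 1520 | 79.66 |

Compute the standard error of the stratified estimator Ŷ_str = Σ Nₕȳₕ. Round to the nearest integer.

9037

Var(Ŷ_str) = Σₕ Nₕ²(1 − fₕ)sₕ²/nₕ.
Tier 2: 1705²·(1 − 339/1705)·6550/339 = 4.5000432 × 10^7.
Tier 3: 4464²·(1 − 1075/4464)·2420/1075 = 3.4056707 × 10^7.
Tier 1: 7861²·(1 − 1520/7861)·79.66/1520 = 2.6123554 × 10^6.
Sum = 8.1669494 × 10^7.
SE = √(8.1669494 × 10^7) = 9037.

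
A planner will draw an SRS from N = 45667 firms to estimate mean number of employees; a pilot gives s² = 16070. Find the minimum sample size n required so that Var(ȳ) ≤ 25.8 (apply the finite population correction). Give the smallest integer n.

615

Without fpc, n₀ = s²/D = 16070/25.8 = 622.8682.
With fpc, (1 − n/N)·s²/n ≤ D requires n ≥ n₀/(1 + n₀/N) = 622.8682/(1 + 622.8682/45667) = 614.4870.
Rounding up, n = 615.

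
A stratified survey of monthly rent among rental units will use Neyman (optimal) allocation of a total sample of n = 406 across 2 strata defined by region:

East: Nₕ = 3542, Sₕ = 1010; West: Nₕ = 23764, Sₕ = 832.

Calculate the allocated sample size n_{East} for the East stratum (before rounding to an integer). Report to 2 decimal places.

Neyman allocation: nₕ = n·NₕSₕ / Σⱼ NⱼSⱼ.
Σ NⱼSⱼ = 3542·1010 + 23764·832 = 2.3349068 × 10^7.
n_{East} = 406·3542·1010 / (2.3349068 × 10^7) = 62.21.

62.21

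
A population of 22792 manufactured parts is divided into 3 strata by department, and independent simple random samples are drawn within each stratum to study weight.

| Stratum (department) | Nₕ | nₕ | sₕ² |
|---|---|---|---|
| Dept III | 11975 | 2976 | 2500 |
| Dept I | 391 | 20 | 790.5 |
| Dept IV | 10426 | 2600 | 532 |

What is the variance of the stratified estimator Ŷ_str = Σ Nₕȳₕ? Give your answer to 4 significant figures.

Var(Ŷ_str) = Σₕ Nₕ²(1 − fₕ)sₕ²/nₕ.
Dept III: 11975²·(1 − 2976/11975)·2500/2976 = 9.0526735 × 10^7.
Dept I: 391²·(1 − 20/391)·790.5/20 = 5.733536 × 10^6.
Dept IV: 10426²·(1 − 2600/10426)·532/2600 = 1.6695362 × 10^7.
Sum = 1.1295563 × 10^8.

1.130 × 10^8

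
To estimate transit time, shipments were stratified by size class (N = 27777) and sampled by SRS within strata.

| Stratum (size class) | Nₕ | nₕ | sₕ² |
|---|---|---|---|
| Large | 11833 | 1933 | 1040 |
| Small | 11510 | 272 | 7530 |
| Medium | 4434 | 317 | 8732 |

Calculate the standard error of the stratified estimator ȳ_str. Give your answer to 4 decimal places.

Var(ȳ_str) = Σₕ Wₕ²(1 − fₕ)sₕ²/nₕ with Wₕ = Nₕ/N, N = 27777.
Large: Wₕ = 0.42599993; term = 0.42599993²·(1 − 0.16335671)·1040/1933 = 0.08168849.
Small: Wₕ = 0.41437160; term = 0.41437160²·(1 − 0.02363162)·7530/272 = 4.6410874.
Medium: Wₕ = 0.15962847; term = 0.15962847²·(1 − 0.07149301)·8732/317 = 0.65171894.
Sum = 5.3744948.
SE = √(5.3744948) = 2.3183.

2.3183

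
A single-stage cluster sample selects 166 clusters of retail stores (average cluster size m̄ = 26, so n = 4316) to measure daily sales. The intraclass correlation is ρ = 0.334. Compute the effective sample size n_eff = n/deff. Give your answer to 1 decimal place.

461.6

deff = 1 + (26 − 1)·0.334 = 1 + 8.35 = 9.35.
n_eff = 4316 / 9.35 = 461.6.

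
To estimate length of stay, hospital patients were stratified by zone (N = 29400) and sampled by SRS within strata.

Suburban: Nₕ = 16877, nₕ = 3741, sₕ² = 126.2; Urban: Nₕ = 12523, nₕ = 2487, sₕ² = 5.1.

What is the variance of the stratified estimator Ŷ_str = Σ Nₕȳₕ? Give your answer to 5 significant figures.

7.7365 × 10^6

Var(Ŷ_str) = Σₕ Nₕ²(1 − fₕ)sₕ²/nₕ.
Suburban: 16877²·(1 − 3741/16877)·126.2/3741 = 7.4787676 × 10^6.
Urban: 12523²·(1 − 2487/12523)·5.1/2487 = 257729.08.
Sum = 7.7364967 × 10^6.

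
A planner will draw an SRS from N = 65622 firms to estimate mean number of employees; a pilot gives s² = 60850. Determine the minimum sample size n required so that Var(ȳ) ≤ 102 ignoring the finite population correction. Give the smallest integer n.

Without fpc, n₀ = s²/D = 60850/102 = 596.5686.
Rounding up, n = 597.

597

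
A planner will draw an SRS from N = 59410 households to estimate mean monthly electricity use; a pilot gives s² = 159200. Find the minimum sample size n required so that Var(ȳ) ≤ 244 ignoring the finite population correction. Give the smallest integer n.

Without fpc, n₀ = s²/D = 159200/244 = 652.4590.
Rounding up, n = 653.

653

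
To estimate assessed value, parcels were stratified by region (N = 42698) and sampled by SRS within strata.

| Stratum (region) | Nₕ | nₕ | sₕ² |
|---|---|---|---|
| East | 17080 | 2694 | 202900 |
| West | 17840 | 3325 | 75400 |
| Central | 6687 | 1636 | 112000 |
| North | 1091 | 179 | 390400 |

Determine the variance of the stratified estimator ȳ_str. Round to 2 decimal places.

Var(ȳ_str) = Σₕ Wₕ²(1 − fₕ)sₕ²/nₕ with Wₕ = Nₕ/N, N = 42698.
East: Wₕ = 0.40001874; term = 0.40001874²·(1 − 0.15772834)·202900/2694 = 10.150731.
West: Wₕ = 0.41781816; term = 0.41781816²·(1 − 0.18637892)·75400/3325 = 3.2208947.
Central: Wₕ = 0.15661155; term = 0.15661155²·(1 − 0.24465381)·112000/1636 = 1.2683186.
North: Wₕ = 0.02555155; term = 0.02555155²·(1 − 0.16406966)·390400/179 = 1.1903133.
Sum = 15.830258.

15.83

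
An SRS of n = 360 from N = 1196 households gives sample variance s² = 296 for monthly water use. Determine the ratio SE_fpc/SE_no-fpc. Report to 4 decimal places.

f = n/N = 360/1196 = 0.30100334.
SE_no-fpc = √(s²/n) = 0.9067647; SE_fpc = √((1−f)s²/n) = 0.75810988.
Ratio = √(1−f) = 0.83606020.

0.8361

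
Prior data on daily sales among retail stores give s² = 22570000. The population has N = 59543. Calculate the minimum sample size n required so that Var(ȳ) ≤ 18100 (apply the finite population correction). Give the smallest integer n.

Without fpc, n₀ = s²/D = 22570000/18100 = 1246.9613.
With fpc, (1 − n/N)·s²/n ≤ D requires n ≥ n₀/(1 + n₀/N) = 1246.9613/(1 + 1246.9613/59543) = 1221.3829.
Rounding up, n = 1222.

1222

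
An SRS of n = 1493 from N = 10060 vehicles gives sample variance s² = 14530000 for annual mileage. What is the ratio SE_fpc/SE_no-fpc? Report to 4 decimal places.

0.9228

f = n/N = 1493/10060 = 0.14840954.
SE_no-fpc = √(s²/n) = 98.651321; SE_fpc = √((1−f)s²/n) = 91.037075.
Ratio = √(1−f) = 0.92281659.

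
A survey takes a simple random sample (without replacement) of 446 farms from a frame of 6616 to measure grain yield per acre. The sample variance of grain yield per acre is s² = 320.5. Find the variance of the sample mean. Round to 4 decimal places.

Under SRS without replacement, Var(ȳ) = (1 − f)·s²/n with f = n/N = 446/6616 = 0.06741233.
Var(ȳ) = (1 − 0.06741233)·320.5/446 = 0.93258767·0.71860987 = 0.6701667.

0.6702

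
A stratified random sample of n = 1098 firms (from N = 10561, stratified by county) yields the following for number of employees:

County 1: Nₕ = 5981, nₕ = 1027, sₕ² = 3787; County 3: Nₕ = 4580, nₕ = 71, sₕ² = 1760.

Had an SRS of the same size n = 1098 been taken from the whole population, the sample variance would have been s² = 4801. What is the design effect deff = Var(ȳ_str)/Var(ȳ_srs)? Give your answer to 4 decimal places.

Var(ȳ_str) = Σ Wₕ²(1−fₕ)sₕ²/nₕ with Wₕ = Nₕ/10561:
  County 1: (5981/10561)²·(1−1027/5981)·3787/1027 = 0.97959054
  County 3: (4580/10561)²·(1−71/4580)·1760/71 = 4.5897597
  → Var(ȳ_str) = 5.5693502.
Var(ȳ_srs) = (1 − 1098/10561)·4801/1098 = 3.9178983.
deff = 5.5693502 / 3.9178983 = 1.4215.

1.4215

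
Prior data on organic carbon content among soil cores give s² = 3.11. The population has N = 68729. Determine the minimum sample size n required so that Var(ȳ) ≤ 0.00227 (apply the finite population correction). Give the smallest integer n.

Without fpc, n₀ = s²/D = 3.11/0.00227 = 1370.0441.
With fpc, (1 − n/N)·s²/n ≤ D requires n ≥ n₀/(1 + n₀/N) = 1370.0441/(1 + 1370.0441/68729) = 1343.2674.
Rounding up, n = 1344.

1344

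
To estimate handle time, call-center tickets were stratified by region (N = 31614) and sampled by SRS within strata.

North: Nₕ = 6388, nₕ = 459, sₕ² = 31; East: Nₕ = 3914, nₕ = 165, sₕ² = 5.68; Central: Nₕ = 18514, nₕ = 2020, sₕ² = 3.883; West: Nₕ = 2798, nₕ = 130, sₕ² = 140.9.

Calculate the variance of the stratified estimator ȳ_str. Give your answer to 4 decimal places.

0.0117

Var(ȳ_str) = Σₕ Wₕ²(1 − fₕ)sₕ²/nₕ with Wₕ = Nₕ/N, N = 31614.
North: Wₕ = 0.20206238; term = 0.20206238²·(1 − 0.07185348)·31/459 = 0.00255939.
East: Wₕ = 0.12380591; term = 0.12380591²·(1 − 0.04215636)·5.68/165 = 5.0540758 × 10^-4.
Central: Wₕ = 0.58562662; term = 0.58562662²·(1 − 0.10910662)·3.883/2020 = 5.8733161 × 10^-4.
West: Wₕ = 0.08850509; term = 0.08850509²·(1 − 0.04646176)·140.9/130 = 0.0080954739.
Sum = 0.011747603.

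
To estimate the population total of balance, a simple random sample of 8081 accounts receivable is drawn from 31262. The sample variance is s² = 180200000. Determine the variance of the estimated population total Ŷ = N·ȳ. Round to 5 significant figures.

Var(Ŷ) = N²·Var(ȳ) = N²·(1 − n/N)·s²/n.
f = 8081/31262 = 0.25849274; Var(ȳ) = 0.74150726·180200000/8081 = 16535.034.
Var(Ŷ) = 31262² · 16535.034 = 1.6159898 × 10^13.

1.6160 × 10^13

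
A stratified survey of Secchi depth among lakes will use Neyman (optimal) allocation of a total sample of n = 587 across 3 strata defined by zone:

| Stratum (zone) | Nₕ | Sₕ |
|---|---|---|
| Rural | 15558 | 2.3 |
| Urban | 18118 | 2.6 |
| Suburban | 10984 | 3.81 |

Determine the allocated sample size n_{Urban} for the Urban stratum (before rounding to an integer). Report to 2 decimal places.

221.68

Neyman allocation: nₕ = n·NₕSₕ / Σⱼ NⱼSⱼ.
Σ NⱼSⱼ = 15558·2.3 + 18118·2.6 + 10984·3.81 = 124739.24.
n_{Urban} = 587·18118·2.6 / 124739.24 = 221.68.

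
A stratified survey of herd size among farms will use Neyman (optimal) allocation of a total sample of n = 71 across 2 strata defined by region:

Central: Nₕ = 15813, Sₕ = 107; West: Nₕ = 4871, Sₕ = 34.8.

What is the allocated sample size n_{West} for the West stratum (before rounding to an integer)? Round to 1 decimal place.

Neyman allocation: nₕ = n·NₕSₕ / Σⱼ NⱼSⱼ.
Σ NⱼSⱼ = 15813·107 + 4871·34.8 = 1.8615018 × 10^6.
n_{West} = 71·4871·34.8 / (1.8615018 × 10^6) = 6.5.

6.5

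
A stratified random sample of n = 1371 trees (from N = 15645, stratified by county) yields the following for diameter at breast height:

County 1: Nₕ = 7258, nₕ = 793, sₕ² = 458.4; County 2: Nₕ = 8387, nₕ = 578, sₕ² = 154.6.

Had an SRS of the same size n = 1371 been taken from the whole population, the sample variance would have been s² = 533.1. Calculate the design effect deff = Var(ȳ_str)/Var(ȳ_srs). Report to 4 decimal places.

0.5141

Var(ȳ_str) = Σ Wₕ²(1−fₕ)sₕ²/nₕ with Wₕ = Nₕ/15645:
  County 1: (7258/15645)²·(1−793/7258)·458.4/793 = 0.11081684
  County 2: (8387/15645)²·(1−578/8387)·154.6/578 = 0.071570258
  → Var(ȳ_str) = 0.1823871.
Var(ȳ_srs) = (1 − 1371/15645)·533.1/1371 = 0.35476548.
deff = 0.1823871 / 0.35476548 = 0.5141.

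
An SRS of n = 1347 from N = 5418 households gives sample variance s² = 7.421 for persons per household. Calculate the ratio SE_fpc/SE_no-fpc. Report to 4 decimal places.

0.8668

f = n/N = 1347/5418 = 0.24861573.
SE_no-fpc = √(s²/n) = 0.074224523; SE_fpc = √((1−f)s²/n) = 0.064339617.
Ratio = √(1−f) = 0.86682425.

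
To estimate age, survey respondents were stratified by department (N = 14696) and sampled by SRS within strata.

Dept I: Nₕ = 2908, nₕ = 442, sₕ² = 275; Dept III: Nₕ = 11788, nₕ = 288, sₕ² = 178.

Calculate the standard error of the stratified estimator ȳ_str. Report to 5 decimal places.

Var(ȳ_str) = Σₕ Wₕ²(1 − fₕ)sₕ²/nₕ with Wₕ = Nₕ/N, N = 14696.
Dept I: Wₕ = 0.19787697; term = 0.19787697²·(1 − 0.15199450)·275/442 = 0.020658539.
Dept III: Wₕ = 0.80212303; term = 0.80212303²·(1 − 0.02443163)·178/288 = 0.38794235.
Sum = 0.40860089.
SE = √(0.40860089) = 0.63922.

0.63922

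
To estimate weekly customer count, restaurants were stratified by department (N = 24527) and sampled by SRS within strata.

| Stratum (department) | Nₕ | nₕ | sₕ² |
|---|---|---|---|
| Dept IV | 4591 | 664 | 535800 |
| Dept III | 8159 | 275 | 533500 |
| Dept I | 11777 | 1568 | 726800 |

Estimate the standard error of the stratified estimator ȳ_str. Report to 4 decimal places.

18.0074

Var(ȳ_str) = Σₕ Wₕ²(1 − fₕ)sₕ²/nₕ with Wₕ = Nₕ/N, N = 24527.
Dept IV: Wₕ = 0.18718147; term = 0.18718147²·(1 − 0.14463080)·535800/664 = 24.183211.
Dept III: Wₕ = 0.33265381; term = 0.33265381²·(1 − 0.03370511)·533500/275 = 207.44187.
Dept I: Wₕ = 0.48016472; term = 0.48016472²·(1 − 0.13314087)·726800/1568 = 92.639857.
Sum = 324.26494.
SE = √(324.26494) = 18.0074.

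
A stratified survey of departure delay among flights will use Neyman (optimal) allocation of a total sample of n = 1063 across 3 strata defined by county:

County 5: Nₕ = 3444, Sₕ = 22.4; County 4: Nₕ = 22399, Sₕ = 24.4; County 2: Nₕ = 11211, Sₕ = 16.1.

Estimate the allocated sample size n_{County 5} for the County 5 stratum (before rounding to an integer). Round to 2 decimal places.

Neyman allocation: nₕ = n·NₕSₕ / Σⱼ NⱼSⱼ.
Σ NⱼSⱼ = 3444·22.4 + 22399·24.4 + 11211·16.1 = 804178.3.
n_{County 5} = 1063·3444·22.4 / 804178.3 = 101.97.

101.97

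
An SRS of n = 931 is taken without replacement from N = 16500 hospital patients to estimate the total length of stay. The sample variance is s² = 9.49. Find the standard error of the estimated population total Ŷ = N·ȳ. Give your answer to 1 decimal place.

1618.2

Var(Ŷ) = N²·Var(ȳ) = N²·(1 − n/N)·s²/n.
f = 931/16500 = 0.05642424; Var(ȳ) = 0.94357576·9.49/931 = 0.009618189.
Var(Ŷ) = 16500² · 0.009618189 = 2.618552 × 10^6.
SE(Ŷ) = √(2.618552 × 10^6) = 1618.2.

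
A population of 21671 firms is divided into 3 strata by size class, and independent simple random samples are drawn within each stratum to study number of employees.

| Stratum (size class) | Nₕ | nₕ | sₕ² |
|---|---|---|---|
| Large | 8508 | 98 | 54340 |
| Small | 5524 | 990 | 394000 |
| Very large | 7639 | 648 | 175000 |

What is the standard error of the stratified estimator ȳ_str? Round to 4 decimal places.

11.6797

Var(ȳ_str) = Σₕ Wₕ²(1 − fₕ)sₕ²/nₕ with Wₕ = Nₕ/N, N = 21671.
Large: Wₕ = 0.39259840; term = 0.39259840²·(1 − 0.01151857)·54340/98 = 84.481017.
Small: Wₕ = 0.25490287; term = 0.25490287²·(1 − 0.17921796)·394000/990 = 21.224541.
Very large: Wₕ = 0.35249873; term = 0.35249873²·(1 − 0.08482786)·175000/648 = 30.71008.
Sum = 136.41564.
SE = √(136.41564) = 11.6797.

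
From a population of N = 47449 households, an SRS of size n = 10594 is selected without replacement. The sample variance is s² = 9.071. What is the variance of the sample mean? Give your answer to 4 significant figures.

6.651 × 10^-4

Under SRS without replacement, Var(ȳ) = (1 − f)·s²/n with f = n/N = 10594/47449 = 0.22327130.
Var(ȳ) = (1 − 0.22327130)·9.071/10594 = 0.77672870·8.5623938 × 10^-4 = 6.650657 × 10^-4.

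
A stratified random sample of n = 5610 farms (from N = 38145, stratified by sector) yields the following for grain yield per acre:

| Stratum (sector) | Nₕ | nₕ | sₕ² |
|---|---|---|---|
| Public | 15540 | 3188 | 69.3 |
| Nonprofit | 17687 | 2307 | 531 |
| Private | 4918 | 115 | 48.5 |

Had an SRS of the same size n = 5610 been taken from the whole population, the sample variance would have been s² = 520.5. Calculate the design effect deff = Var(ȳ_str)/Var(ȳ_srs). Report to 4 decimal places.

0.6665

Var(ȳ_str) = Σ Wₕ²(1−fₕ)sₕ²/nₕ with Wₕ = Nₕ/38145:
  Public: (15540/38145)²·(1−3188/15540)·69.3/3188 = 0.0028676621
  Nonprofit: (17687/38145)²·(1−2307/17687)·531/2307 = 0.043031075
  Private: (4918/38145)²·(1−115/4918)·48.5/115 = 0.0068465183
  → Var(ȳ_str) = 0.052745255.
Var(ȳ_srs) = (1 − 5610/38145)·520.5/5610 = 0.079135448.
deff = 0.052745255 / 0.079135448 = 0.6665.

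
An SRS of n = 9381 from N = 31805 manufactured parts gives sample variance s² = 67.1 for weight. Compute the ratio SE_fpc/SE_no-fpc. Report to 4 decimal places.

0.8397

f = n/N = 9381/31805 = 0.29495362.
SE_no-fpc = √(s²/n) = 0.084573965; SE_fpc = √((1−f)s²/n) = 0.071014255.
Ratio = √(1−f) = 0.83967040.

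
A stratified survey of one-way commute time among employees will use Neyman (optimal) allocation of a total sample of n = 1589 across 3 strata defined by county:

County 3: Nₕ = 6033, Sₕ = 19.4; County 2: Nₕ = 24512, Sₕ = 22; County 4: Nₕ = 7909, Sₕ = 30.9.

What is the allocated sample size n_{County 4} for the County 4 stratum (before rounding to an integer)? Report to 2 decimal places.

431.15

Neyman allocation: nₕ = n·NₕSₕ / Σⱼ NⱼSⱼ.
Σ NⱼSⱼ = 6033·19.4 + 24512·22 + 7909·30.9 = 900692.3.
n_{County 4} = 1589·7909·30.9 / 900692.3 = 431.15.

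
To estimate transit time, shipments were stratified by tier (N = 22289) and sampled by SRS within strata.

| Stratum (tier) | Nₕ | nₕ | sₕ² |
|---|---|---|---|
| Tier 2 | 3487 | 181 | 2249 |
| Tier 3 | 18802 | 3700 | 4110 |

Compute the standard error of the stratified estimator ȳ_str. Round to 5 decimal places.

Var(ȳ_str) = Σₕ Wₕ²(1 − fₕ)sₕ²/nₕ with Wₕ = Nₕ/N, N = 22289.
Tier 2: Wₕ = 0.15644488; term = 0.15644488²·(1 − 0.05190708)·2249/181 = 0.28832647.
Tier 3: Wₕ = 0.84355512; term = 0.84355512²·(1 − 0.19678758)·4110/3700 = 0.63488848.
Sum = 0.92321495.
SE = √(0.92321495) = 0.96084.

0.96084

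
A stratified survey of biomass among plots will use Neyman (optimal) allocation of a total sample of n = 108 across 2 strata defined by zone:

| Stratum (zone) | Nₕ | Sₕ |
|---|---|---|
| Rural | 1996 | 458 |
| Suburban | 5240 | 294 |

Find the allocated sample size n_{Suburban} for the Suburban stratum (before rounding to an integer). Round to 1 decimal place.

Neyman allocation: nₕ = n·NₕSₕ / Σⱼ NⱼSⱼ.
Σ NⱼSⱼ = 1996·458 + 5240·294 = 2.454728 × 10^6.
n_{Suburban} = 108·5240·294 / (2.454728 × 10^6) = 67.8.

67.8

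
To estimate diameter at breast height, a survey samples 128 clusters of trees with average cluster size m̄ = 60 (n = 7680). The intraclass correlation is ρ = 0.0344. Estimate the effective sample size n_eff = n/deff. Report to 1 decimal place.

deff = 1 + (60 − 1)·0.0344 = 1 + 2.0296 = 3.0296.
n_eff = 7680 / 3.0296 = 2535.0.

2535.0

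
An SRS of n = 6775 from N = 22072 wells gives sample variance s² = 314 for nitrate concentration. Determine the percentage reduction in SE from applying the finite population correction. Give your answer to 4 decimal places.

f = n/N = 6775/22072 = 0.30694998.
SE_no-fpc = √(s²/n) = 0.21528322; SE_fpc = √((1−f)s²/n) = 0.17922247.
Ratio = √(1−f) = 0.83249626. Reduction = 100·(1 − 0.83249626) = 16.7504%.

16.7504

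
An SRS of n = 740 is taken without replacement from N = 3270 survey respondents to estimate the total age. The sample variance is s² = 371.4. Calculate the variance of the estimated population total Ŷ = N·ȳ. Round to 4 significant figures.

4.152 × 10^6

Var(Ŷ) = N²·Var(ȳ) = N²·(1 − n/N)·s²/n.
f = 740/3270 = 0.22629969; Var(ȳ) = 0.77370031·371.4/740 = 0.38831391.
Var(Ŷ) = 3270² · 0.38831391 = 4.1522018 × 10^6.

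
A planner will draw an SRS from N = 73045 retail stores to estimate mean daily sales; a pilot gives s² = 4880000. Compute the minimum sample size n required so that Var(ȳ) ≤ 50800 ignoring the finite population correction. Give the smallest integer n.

97

Without fpc, n₀ = s²/D = 4880000/50800 = 96.0630.
Rounding up, n = 97.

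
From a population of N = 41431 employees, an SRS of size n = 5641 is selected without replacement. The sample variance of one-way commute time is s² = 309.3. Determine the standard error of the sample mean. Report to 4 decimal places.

0.2176

Under SRS without replacement, Var(ȳ) = (1 − f)·s²/n with f = n/N = 5641/41431 = 0.13615409.
Var(ȳ) = (1 − 0.13615409)·309.3/5641 = 0.86384591·0.054830704 = 0.047365279.
SE(ȳ) = √(0.047365279) = 0.2176.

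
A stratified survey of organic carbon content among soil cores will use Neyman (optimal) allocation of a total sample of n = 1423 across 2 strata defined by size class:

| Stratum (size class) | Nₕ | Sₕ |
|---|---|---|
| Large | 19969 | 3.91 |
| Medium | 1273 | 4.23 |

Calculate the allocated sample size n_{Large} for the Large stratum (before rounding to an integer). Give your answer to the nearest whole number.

1331

Neyman allocation: nₕ = n·NₕSₕ / Σⱼ NⱼSⱼ.
Σ NⱼSⱼ = 19969·3.91 + 1273·4.23 = 83463.58.
n_{Large} = 1423·19969·3.91 / 83463.58 = 1331.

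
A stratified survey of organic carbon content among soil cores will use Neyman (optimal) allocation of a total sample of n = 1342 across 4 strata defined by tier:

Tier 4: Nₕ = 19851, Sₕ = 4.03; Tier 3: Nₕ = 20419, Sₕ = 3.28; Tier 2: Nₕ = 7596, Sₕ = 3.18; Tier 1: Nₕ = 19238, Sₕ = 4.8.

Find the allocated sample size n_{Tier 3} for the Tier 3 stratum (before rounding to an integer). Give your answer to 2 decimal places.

341.14

Neyman allocation: nₕ = n·NₕSₕ / Σⱼ NⱼSⱼ.
Σ NⱼSⱼ = 19851·4.03 + 20419·3.28 + 7596·3.18 + 19238·4.8 = 263471.53.
n_{Tier 3} = 1342·20419·3.28 / 263471.53 = 341.14.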